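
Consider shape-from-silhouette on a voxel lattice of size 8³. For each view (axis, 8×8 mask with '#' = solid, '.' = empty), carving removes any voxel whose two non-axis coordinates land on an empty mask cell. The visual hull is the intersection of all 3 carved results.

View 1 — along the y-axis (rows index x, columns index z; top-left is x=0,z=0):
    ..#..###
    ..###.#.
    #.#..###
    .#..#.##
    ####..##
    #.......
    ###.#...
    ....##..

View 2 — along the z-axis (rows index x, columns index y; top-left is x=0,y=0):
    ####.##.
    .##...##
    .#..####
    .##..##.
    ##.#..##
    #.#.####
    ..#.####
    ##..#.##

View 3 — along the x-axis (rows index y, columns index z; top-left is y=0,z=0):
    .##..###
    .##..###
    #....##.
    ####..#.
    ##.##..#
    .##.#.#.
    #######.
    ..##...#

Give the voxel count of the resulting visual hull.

full grid |V| = 512
carve view 1 (along y, XZ-mask fill 30/64): 240 voxels remain
carve view 2 (along z, XY-mask fill 40/64): 147 voxels remain
carve view 3 (along x, YZ-mask fill 37/64): 91 voxels remain

remaining voxels: 91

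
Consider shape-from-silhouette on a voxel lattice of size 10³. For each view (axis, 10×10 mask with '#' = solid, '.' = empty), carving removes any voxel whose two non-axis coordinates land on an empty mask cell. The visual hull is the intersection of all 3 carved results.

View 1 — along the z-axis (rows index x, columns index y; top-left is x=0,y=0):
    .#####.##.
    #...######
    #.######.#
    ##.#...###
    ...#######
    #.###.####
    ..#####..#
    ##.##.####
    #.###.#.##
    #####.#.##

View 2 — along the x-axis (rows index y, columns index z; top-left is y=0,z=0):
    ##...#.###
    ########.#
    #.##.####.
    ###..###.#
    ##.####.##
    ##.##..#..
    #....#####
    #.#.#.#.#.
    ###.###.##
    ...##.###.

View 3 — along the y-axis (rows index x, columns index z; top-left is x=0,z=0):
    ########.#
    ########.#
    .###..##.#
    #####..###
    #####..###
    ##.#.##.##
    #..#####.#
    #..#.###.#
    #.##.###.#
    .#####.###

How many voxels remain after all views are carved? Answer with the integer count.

initial block: 10^3 = 1000
[1] z-view keeps 72 columns → grid now 720
[2] x-view keeps 66 columns → grid now 472
[3] y-view keeps 75 columns → grid now 352

352 voxels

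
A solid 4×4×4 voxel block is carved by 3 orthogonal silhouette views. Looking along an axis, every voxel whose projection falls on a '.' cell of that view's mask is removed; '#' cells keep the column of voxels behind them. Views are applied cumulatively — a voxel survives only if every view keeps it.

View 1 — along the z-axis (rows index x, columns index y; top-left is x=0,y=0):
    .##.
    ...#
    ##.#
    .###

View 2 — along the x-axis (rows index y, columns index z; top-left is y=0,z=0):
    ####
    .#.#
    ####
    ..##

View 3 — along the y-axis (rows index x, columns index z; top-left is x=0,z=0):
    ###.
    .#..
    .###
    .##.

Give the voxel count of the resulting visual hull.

voxel count = 15

full grid |V| = 64
  1. axis=2 (XY plane), |mask|=9  ⇒  voxels=36
  2. axis=0 (YZ plane), |mask|=12  ⇒  voxels=24
  3. axis=1 (XZ plane), |mask|=9  ⇒  voxels=15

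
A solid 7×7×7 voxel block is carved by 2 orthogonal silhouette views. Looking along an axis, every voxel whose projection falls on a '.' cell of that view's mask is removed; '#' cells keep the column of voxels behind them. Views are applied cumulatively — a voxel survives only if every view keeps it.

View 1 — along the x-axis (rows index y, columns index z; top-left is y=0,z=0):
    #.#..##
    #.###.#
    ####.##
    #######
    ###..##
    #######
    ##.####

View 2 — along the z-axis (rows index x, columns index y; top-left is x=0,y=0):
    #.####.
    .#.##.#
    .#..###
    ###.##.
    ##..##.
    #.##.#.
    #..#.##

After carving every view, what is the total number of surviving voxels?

full grid |V| = 343
V1 x: intersect with YZ mask (40 set) -- 280 left
V2 z: intersect with XY mask (30 set) -- 171 left

remaining voxels: 171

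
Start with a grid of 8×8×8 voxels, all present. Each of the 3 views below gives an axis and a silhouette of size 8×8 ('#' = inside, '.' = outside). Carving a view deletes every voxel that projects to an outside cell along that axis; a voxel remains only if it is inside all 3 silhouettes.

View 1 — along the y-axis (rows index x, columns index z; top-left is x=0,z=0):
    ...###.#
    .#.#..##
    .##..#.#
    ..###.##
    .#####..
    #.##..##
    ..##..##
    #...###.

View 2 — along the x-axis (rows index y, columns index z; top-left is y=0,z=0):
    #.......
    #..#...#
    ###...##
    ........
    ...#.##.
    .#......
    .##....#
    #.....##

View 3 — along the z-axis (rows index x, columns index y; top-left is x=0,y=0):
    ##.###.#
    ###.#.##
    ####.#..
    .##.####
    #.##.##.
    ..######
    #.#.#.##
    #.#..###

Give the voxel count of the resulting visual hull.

start: 8×8×8 = 512 voxels
V1 y: intersect with XZ mask (35 set) -- 280 left
V2 x: intersect with YZ mask (19 set) -- 82 left
V3 z: intersect with XY mask (44 set) -- 62 left

62 voxels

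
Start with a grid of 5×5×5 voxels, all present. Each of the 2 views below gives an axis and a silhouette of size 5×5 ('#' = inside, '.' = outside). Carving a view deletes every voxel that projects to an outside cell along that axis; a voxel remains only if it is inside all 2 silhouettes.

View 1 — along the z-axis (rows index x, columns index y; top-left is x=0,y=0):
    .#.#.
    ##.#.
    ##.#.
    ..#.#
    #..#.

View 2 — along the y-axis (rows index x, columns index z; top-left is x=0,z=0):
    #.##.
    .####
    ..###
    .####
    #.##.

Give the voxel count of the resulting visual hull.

start: 5×5×5 = 125 voxels
  1. axis=2 (XY plane), |mask|=12  ⇒  voxels=60
  2. axis=1 (XZ plane), |mask|=17  ⇒  voxels=41

|visual hull| = 41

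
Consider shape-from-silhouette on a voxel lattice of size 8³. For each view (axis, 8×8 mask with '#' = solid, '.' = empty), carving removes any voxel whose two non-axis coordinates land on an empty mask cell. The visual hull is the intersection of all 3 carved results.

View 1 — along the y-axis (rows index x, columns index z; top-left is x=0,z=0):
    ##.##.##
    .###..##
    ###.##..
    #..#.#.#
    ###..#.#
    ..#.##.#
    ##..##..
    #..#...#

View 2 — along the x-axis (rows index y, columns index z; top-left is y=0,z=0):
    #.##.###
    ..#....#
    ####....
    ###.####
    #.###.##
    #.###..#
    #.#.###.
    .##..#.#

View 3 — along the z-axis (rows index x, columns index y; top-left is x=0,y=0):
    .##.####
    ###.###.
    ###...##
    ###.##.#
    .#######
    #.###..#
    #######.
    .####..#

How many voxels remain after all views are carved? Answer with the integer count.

before carving: 512 voxels (8×8×8)
after view 1 [y-axis, 36 of 64 cells solid] → remaining = 288
after view 2 [x-axis, 39 of 64 cells solid] → remaining = 179
after view 3 [z-axis, 47 of 64 cells solid] → remaining = 126

|visual hull| = 126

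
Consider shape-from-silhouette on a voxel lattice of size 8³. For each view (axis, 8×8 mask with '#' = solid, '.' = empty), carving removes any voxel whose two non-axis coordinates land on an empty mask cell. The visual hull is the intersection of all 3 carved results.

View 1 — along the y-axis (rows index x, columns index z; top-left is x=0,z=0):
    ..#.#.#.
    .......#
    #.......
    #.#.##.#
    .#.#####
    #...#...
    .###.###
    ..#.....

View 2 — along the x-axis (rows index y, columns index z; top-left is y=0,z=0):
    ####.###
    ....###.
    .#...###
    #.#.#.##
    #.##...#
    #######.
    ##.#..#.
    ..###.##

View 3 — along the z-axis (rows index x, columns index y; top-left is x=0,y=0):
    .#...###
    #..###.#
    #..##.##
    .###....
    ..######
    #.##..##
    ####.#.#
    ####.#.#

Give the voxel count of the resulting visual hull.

initial block: 8^3 = 512
[1] y-view keeps 25 columns → grid now 200
[2] x-view keeps 39 columns → grid now 122
[3] z-view keeps 40 columns → grid now 79

voxel count = 79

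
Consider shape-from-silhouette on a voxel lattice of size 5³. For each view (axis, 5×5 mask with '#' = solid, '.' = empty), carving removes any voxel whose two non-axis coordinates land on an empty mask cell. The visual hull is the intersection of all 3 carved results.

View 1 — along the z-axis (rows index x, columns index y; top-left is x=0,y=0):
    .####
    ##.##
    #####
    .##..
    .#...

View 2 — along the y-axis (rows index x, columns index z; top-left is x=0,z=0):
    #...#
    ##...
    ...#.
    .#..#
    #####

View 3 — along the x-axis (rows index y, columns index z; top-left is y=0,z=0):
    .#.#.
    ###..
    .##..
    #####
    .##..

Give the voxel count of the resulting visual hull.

|visual hull| = 16

initial block: 5^3 = 125
after view 1 [z-axis, 16 of 25 cells solid] → remaining = 80
after view 2 [y-axis, 12 of 25 cells solid] → remaining = 30
after view 3 [x-axis, 14 of 25 cells solid] → remaining = 16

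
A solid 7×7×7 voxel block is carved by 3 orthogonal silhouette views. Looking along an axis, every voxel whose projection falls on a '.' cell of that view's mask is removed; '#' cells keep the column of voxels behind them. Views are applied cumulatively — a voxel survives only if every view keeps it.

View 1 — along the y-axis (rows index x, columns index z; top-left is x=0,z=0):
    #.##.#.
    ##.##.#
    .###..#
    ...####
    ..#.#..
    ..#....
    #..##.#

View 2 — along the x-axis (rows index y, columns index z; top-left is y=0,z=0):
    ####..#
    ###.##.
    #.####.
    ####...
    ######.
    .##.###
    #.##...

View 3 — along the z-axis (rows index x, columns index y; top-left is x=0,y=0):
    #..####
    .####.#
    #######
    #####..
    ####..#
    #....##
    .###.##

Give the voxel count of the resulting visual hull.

start: 7×7×7 = 343 voxels
carve view 1 (along y, XZ-mask fill 24/49): 168 voxels remain
carve view 2 (along x, YZ-mask fill 33/49): 113 voxels remain
carve view 3 (along z, XY-mask fill 35/49): 81 voxels remain

81 voxels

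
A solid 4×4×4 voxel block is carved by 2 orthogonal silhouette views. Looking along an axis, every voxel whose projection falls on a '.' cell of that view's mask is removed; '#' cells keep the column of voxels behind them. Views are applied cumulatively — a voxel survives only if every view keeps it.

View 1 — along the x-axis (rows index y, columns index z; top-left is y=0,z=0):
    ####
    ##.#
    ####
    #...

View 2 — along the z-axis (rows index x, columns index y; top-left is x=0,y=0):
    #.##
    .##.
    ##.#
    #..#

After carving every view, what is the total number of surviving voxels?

full grid |V| = 64
carve view 1 (along x, YZ-mask fill 12/16): 48 voxels remain
carve view 2 (along z, XY-mask fill 10/16): 29 voxels remain

|visual hull| = 29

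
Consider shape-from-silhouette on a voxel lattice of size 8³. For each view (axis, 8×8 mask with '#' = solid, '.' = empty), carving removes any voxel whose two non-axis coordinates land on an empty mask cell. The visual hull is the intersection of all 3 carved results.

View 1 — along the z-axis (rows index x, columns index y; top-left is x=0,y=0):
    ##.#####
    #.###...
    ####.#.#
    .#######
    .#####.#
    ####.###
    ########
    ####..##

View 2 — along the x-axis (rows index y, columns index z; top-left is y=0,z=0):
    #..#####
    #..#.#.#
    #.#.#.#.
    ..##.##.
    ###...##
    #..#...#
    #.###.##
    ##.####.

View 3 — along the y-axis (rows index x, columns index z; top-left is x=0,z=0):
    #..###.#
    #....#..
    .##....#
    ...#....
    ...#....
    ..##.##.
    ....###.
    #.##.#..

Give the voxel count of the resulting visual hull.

93 voxels

full grid |V| = 512
step 1: project along z, AND mask (51/64) → |grid| = 408
step 2: project along x, AND mask (38/64) → |grid| = 239
step 3: project along y, AND mask (23/64) → |grid| = 93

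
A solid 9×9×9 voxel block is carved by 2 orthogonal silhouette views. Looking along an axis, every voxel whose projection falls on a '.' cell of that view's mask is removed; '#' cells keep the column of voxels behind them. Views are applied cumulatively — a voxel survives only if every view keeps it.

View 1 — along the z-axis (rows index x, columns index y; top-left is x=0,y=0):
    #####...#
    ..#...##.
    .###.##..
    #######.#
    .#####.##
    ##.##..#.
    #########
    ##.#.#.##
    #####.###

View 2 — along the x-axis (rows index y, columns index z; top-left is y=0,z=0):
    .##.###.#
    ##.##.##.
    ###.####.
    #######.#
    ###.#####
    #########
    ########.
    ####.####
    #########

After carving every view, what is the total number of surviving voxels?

432 voxels

start: 9×9×9 = 729 voxels
[1] z-view keeps 57 columns → grid now 513
[2] x-view keeps 69 columns → grid now 432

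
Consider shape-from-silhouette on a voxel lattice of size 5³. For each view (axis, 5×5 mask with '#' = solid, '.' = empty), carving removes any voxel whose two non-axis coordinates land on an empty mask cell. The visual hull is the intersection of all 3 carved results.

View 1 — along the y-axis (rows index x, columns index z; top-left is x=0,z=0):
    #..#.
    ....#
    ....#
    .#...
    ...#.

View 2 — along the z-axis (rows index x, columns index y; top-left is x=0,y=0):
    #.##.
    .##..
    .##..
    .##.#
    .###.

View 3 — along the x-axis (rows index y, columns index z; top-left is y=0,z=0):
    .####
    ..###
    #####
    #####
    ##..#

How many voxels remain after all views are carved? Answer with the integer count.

initial block: 5^3 = 125
V1 y: intersect with XZ mask (6 set) -- 30 left
V2 z: intersect with XY mask (13 set) -- 16 left
V3 x: intersect with YZ mask (20 set) -- 14 left

remaining voxels: 14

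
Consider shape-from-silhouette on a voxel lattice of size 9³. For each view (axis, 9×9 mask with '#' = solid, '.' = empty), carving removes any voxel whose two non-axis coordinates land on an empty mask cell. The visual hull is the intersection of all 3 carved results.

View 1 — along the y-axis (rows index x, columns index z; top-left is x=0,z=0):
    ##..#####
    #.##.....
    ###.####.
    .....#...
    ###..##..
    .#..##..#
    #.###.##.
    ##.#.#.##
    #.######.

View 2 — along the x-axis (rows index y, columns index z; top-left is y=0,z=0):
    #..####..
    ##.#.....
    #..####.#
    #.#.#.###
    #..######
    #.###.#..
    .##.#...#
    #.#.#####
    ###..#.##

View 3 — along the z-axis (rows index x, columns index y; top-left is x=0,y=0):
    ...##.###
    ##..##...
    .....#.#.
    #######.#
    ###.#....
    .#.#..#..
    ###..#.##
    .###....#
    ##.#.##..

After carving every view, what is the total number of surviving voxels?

initial block: 9^3 = 729
carve view 1 (along y, XZ-mask fill 46/81): 414 voxels remain
carve view 2 (along x, YZ-mask fill 49/81): 254 voxels remain
carve view 3 (along z, XY-mask fill 41/81): 122 voxels remain

122 voxels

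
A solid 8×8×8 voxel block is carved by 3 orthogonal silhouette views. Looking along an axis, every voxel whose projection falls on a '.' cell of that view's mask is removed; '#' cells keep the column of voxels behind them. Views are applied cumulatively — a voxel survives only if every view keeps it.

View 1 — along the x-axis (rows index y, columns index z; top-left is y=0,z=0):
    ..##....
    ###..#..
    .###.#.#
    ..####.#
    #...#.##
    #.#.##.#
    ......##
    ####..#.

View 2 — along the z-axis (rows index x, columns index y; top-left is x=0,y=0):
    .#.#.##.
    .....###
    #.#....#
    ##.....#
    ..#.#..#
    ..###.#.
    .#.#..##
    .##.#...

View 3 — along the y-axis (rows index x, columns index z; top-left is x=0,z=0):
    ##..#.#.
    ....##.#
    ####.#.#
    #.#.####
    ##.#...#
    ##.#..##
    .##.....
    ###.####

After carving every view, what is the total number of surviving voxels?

before carving: 512 voxels (8×8×8)
after view 1 [x-axis, 32 of 64 cells solid] → remaining = 256
after view 2 [z-axis, 27 of 64 cells solid] → remaining = 110
after view 3 [y-axis, 37 of 64 cells solid] → remaining = 63

|visual hull| = 63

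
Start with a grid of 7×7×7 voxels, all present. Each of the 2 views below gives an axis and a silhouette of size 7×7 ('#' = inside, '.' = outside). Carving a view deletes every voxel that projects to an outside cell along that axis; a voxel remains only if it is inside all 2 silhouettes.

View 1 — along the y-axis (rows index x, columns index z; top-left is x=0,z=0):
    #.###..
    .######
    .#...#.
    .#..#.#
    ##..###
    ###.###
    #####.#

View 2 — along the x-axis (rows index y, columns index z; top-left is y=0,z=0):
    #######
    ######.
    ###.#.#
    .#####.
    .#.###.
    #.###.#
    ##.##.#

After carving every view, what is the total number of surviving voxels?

full grid |V| = 343
  1. axis=1 (XZ plane), |mask|=32  ⇒  voxels=224
  2. axis=0 (YZ plane), |mask|=37  ⇒  voxels=172

remaining voxels: 172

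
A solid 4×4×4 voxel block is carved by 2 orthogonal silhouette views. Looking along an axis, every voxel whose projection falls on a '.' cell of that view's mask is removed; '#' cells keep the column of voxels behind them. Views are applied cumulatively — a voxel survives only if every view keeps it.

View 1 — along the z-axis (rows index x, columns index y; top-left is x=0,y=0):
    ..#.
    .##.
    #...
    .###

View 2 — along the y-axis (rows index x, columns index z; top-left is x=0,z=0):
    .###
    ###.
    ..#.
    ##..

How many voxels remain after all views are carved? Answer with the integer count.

initial block: 4^3 = 64
[1] z-view keeps 7 columns → grid now 28
[2] y-view keeps 9 columns → grid now 16

voxel count = 16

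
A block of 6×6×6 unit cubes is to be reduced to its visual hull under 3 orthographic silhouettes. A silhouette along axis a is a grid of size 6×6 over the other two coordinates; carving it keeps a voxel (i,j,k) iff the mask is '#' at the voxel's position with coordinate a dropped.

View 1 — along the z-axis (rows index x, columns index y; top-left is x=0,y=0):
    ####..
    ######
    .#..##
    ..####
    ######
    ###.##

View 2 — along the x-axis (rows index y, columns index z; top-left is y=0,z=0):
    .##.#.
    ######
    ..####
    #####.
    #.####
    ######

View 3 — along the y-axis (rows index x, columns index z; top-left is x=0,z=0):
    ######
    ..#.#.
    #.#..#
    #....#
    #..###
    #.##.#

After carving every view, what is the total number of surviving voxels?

start: 6×6×6 = 216 voxels
after view 1 [z-axis, 28 of 36 cells solid] → remaining = 168
after view 2 [x-axis, 29 of 36 cells solid] → remaining = 137
after view 3 [y-axis, 21 of 36 cells solid] → remaining = 80

voxel count = 80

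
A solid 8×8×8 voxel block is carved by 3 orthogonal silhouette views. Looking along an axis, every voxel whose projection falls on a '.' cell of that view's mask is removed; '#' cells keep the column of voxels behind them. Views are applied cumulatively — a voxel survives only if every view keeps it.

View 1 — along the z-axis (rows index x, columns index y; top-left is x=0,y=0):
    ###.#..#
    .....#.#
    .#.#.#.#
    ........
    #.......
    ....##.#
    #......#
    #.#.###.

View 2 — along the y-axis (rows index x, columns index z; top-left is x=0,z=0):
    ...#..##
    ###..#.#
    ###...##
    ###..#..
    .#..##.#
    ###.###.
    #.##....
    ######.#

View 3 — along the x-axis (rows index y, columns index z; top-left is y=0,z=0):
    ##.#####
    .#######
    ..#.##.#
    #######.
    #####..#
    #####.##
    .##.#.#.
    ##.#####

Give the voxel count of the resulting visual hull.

84 voxels

before carving: 512 voxels (8×8×8)
V1 z: intersect with XY mask (22 set) -- 176 left
V2 y: intersect with XZ mask (37 set) -- 108 left
V3 x: intersect with YZ mask (49 set) -- 84 left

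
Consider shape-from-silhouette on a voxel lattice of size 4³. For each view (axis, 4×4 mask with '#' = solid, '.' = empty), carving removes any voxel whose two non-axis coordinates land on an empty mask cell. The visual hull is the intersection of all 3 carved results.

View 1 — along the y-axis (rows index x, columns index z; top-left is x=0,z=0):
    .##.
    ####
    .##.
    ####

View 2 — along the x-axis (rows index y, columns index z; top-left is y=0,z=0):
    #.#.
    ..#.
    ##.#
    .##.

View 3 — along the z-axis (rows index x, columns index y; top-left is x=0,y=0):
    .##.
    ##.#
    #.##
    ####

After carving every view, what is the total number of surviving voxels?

start: 4×4×4 = 64 voxels
V1 y: intersect with XZ mask (12 set) -- 48 left
V2 x: intersect with YZ mask (8 set) -- 26 left
V3 z: intersect with XY mask (12 set) -- 19 left

voxel count = 19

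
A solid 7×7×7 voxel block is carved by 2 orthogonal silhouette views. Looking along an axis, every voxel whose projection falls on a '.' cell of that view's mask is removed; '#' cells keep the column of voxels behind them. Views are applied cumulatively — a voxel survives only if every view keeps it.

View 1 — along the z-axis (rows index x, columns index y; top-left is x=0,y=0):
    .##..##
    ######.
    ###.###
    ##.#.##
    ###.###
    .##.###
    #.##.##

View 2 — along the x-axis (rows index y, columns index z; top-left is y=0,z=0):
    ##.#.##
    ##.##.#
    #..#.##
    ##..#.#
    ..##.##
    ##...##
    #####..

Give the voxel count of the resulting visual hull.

remaining voxels: 165

initial block: 7^3 = 343
carve view 1 (along z, XY-mask fill 37/49): 259 voxels remain
carve view 2 (along x, YZ-mask fill 31/49): 165 voxels remain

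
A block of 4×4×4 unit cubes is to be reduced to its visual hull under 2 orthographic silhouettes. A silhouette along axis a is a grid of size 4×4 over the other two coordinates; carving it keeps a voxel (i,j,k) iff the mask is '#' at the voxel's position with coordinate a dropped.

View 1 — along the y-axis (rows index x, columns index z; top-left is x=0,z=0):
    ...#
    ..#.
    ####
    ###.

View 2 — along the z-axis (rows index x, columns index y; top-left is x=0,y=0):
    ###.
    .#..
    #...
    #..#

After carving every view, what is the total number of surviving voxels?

start: 4×4×4 = 64 voxels
carve view 1 (along y, XZ-mask fill 9/16): 36 voxels remain
carve view 2 (along z, XY-mask fill 7/16): 14 voxels remain

voxel count = 14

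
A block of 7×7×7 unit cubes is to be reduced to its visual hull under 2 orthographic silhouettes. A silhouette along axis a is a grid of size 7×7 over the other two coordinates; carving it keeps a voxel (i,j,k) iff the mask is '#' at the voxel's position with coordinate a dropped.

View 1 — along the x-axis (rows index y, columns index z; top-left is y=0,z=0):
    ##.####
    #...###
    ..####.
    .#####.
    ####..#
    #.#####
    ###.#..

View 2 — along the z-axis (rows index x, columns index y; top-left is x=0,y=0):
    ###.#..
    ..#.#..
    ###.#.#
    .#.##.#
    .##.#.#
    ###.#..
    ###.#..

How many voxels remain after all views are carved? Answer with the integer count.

remaining voxels: 124

before carving: 343 voxels (7×7×7)
V1 x: intersect with YZ mask (34 set) -- 238 left
V2 z: intersect with XY mask (27 set) -- 124 left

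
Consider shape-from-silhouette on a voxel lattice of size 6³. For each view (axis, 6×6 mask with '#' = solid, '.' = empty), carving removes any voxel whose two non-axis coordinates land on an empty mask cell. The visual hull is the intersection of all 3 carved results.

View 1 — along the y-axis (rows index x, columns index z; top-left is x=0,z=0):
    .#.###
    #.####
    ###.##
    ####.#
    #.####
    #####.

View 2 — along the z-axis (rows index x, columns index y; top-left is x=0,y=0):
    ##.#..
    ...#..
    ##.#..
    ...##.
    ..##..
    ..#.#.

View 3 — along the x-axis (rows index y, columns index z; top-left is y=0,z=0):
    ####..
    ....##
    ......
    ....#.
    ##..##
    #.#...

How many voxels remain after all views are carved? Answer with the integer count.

initial block: 6^3 = 216
step 1: project along y, AND mask (29/36) → |grid| = 174
step 2: project along z, AND mask (13/36) → |grid| = 62
step 3: project along x, AND mask (13/36) → |grid| = 19

|visual hull| = 19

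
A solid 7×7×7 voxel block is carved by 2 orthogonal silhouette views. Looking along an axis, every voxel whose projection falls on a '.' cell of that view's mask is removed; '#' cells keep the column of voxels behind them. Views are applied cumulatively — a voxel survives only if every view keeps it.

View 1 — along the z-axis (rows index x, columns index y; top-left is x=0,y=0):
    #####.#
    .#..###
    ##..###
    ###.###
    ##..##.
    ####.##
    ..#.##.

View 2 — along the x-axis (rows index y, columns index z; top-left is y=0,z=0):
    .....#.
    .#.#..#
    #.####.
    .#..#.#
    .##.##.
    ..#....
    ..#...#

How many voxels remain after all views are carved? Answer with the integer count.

remaining voxels: 89

before carving: 343 voxels (7×7×7)
  1. axis=2 (XY plane), |mask|=34  ⇒  voxels=238
  2. axis=0 (YZ plane), |mask|=19  ⇒  voxels=89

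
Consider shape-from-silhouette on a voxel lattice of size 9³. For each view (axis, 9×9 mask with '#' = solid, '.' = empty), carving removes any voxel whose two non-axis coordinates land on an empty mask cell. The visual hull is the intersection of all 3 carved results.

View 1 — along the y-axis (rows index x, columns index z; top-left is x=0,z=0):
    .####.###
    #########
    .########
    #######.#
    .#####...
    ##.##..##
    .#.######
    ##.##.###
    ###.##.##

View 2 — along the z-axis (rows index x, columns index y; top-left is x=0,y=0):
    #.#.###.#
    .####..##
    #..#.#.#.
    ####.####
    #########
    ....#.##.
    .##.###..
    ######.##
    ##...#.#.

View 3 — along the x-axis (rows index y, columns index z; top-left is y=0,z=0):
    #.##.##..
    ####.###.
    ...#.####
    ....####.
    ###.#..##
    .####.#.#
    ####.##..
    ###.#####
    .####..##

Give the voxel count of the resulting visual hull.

start: 9×9×9 = 729 voxels
carve view 1 (along y, XZ-mask fill 64/81): 576 voxels remain
carve view 2 (along z, XY-mask fill 53/81): 374 voxels remain
carve view 3 (along x, YZ-mask fill 53/81): 248 voxels remain

remaining voxels: 248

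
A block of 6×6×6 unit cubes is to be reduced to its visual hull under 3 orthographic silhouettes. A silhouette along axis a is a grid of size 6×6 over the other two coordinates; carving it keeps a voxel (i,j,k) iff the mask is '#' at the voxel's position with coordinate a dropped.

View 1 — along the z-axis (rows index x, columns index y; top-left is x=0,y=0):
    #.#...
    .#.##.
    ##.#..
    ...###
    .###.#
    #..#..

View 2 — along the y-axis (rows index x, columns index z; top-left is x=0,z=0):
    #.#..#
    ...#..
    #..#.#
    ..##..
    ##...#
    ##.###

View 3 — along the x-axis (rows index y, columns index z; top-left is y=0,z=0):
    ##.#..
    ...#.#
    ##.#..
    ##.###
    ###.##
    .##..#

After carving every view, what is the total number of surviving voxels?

initial block: 6^3 = 216
[1] z-view keeps 17 columns → grid now 102
[2] y-view keeps 17 columns → grid now 46
[3] x-view keeps 21 columns → grid now 30

voxel count = 30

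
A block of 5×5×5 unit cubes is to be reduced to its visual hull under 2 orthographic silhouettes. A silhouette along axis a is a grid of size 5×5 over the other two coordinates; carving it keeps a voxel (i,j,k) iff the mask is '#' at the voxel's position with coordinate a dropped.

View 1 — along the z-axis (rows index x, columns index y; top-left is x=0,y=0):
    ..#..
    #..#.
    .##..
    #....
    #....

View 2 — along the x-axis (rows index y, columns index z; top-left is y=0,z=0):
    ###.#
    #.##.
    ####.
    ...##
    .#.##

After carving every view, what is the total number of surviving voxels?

remaining voxels: 25

full grid |V| = 125
carve view 1 (along z, XY-mask fill 7/25): 35 voxels remain
carve view 2 (along x, YZ-mask fill 16/25): 25 voxels remain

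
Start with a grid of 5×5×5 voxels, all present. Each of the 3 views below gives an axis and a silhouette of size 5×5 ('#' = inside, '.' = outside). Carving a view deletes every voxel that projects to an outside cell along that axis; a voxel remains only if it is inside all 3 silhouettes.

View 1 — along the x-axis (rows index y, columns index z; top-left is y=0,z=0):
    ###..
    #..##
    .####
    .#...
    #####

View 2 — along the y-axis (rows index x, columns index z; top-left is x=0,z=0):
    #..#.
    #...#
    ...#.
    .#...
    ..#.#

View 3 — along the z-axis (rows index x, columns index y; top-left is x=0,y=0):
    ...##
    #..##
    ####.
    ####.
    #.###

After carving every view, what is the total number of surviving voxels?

15 voxels

full grid |V| = 125
[1] x-view keeps 16 columns → grid now 80
[2] y-view keeps 8 columns → grid now 25
[3] z-view keeps 17 columns → grid now 15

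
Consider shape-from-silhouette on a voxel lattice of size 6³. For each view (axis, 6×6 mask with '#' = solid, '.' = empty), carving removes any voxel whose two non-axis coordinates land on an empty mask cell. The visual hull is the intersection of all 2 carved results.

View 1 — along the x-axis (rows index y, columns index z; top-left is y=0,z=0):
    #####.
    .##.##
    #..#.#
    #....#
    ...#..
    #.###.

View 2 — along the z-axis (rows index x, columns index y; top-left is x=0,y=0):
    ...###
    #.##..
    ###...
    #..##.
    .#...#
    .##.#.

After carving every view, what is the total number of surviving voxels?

voxel count = 53

initial block: 6^3 = 216
[1] x-view keeps 19 columns → grid now 114
[2] z-view keeps 17 columns → grid now 53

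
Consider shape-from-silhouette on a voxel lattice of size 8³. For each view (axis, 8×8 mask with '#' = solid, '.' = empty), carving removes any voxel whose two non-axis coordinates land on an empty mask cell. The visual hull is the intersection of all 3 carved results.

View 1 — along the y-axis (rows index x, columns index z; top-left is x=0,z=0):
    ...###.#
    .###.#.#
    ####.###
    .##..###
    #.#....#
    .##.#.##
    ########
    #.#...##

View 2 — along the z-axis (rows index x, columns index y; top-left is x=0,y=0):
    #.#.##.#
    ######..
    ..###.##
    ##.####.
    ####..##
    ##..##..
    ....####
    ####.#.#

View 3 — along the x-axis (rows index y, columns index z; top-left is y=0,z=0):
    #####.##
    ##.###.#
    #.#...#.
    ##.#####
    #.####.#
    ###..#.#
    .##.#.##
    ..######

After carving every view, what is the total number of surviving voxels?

full grid |V| = 512
step 1: project along y, AND mask (41/64) → |grid| = 328
step 2: project along z, AND mask (42/64) → |grid| = 209
step 3: project along x, AND mask (45/64) → |grid| = 146

remaining voxels: 146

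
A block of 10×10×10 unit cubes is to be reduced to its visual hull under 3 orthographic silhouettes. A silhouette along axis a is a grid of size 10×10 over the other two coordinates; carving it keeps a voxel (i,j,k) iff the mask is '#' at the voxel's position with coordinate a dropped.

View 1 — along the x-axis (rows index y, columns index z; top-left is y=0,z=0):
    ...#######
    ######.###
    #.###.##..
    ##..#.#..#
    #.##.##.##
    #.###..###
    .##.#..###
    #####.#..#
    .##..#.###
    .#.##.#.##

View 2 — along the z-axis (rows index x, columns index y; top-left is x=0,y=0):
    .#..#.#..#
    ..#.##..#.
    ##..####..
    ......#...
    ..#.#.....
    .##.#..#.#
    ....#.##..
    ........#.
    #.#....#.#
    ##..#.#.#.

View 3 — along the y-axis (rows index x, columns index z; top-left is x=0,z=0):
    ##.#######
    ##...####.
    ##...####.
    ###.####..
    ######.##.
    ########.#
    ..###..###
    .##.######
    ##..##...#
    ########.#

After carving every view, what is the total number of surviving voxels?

|visual hull| = 168

start: 10×10×10 = 1000 voxels
  1. axis=0 (YZ plane), |mask|=66  ⇒  voxels=660
  2. axis=2 (XY plane), |mask|=35  ⇒  voxels=238
  3. axis=1 (XZ plane), |mask|=73  ⇒  voxels=168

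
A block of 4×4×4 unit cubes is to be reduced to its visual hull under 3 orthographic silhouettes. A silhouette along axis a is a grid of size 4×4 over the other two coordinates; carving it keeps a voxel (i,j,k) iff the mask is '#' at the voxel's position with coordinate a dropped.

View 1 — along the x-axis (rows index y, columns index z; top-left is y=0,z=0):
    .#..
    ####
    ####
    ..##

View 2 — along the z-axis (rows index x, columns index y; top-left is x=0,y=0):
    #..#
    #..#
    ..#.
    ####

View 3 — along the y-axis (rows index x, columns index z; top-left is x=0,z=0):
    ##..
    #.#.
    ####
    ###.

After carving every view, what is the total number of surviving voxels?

14 voxels

before carving: 64 voxels (4×4×4)
V1 x: intersect with YZ mask (11 set) -- 44 left
V2 z: intersect with XY mask (9 set) -- 21 left
V3 y: intersect with XZ mask (11 set) -- 14 left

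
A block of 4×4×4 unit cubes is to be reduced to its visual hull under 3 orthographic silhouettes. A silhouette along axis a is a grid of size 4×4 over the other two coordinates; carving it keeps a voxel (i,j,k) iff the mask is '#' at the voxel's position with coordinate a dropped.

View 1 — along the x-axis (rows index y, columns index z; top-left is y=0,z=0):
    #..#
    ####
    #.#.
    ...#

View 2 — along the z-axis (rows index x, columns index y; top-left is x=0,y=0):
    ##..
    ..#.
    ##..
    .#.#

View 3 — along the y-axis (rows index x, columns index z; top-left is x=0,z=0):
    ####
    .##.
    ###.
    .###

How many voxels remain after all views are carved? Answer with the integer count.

start: 4×4×4 = 64 voxels
carve view 1 (along x, YZ-mask fill 9/16): 36 voxels remain
carve view 2 (along z, XY-mask fill 7/16): 19 voxels remain
carve view 3 (along y, XZ-mask fill 12/16): 15 voxels remain

voxel count = 15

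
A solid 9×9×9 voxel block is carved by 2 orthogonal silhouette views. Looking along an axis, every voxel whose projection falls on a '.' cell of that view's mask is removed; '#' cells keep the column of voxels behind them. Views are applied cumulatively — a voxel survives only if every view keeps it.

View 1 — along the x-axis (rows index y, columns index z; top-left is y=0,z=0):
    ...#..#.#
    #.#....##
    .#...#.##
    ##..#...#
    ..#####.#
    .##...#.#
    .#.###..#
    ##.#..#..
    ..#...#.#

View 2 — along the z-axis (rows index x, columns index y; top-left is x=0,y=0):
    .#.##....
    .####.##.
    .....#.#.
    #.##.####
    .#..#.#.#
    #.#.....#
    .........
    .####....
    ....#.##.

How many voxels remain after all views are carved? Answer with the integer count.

voxel count = 137

full grid |V| = 729
after view 1 [x-axis, 37 of 81 cells solid] → remaining = 333
after view 2 [z-axis, 32 of 81 cells solid] → remaining = 137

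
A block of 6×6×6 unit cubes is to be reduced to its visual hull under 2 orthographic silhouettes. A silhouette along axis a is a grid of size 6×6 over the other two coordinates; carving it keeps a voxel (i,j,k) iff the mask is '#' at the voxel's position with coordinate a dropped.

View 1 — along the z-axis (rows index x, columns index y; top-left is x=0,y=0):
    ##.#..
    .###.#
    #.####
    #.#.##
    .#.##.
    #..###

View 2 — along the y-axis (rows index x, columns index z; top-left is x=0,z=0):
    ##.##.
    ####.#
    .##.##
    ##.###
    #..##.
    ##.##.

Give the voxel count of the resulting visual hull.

full grid |V| = 216
V1 z: intersect with XY mask (23 set) -- 138 left
V2 y: intersect with XZ mask (25 set) -- 97 left

remaining voxels: 97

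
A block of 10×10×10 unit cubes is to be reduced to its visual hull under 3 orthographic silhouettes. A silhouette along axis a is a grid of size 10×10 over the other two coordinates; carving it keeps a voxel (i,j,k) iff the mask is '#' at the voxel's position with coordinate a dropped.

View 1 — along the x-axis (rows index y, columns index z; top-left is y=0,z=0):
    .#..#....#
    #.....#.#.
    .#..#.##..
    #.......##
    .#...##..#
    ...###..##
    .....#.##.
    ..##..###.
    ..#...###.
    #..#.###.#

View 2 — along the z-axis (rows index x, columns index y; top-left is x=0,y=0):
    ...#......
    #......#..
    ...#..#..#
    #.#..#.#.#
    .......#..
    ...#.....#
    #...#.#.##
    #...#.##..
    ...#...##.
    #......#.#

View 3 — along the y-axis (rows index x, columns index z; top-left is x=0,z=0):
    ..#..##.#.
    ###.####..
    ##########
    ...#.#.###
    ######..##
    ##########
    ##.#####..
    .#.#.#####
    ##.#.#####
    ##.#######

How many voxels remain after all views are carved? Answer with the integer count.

before carving: 1000 voxels (10×10×10)
after view 1 [x-axis, 40 of 100 cells solid] → remaining = 400
after view 2 [z-axis, 29 of 100 cells solid] → remaining = 121
after view 3 [y-axis, 75 of 100 cells solid] → remaining = 93

|visual hull| = 93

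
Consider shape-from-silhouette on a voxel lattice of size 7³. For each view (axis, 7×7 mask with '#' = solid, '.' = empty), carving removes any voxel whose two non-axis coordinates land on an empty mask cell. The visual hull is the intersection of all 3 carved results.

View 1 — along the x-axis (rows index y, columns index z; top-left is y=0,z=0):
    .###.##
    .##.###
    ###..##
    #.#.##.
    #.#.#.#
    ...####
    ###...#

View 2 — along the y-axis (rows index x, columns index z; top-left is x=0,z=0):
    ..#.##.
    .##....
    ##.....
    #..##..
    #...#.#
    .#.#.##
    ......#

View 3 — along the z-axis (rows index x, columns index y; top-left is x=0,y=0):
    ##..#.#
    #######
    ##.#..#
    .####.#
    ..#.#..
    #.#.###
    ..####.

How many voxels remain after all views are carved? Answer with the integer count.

full grid |V| = 343
V1 x: intersect with YZ mask (31 set) -- 217 left
V2 y: intersect with XZ mask (18 set) -- 80 left
V3 z: intersect with XY mask (31 set) -- 51 left

voxel count = 51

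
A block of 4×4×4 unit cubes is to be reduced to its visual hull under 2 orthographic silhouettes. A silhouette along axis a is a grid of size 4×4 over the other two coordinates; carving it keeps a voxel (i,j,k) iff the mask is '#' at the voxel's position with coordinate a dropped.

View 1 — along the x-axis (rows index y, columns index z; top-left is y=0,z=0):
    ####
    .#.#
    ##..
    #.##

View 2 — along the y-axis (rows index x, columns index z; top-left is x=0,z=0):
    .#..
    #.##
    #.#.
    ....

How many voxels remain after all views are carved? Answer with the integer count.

initial block: 4^3 = 64
step 1: project along x, AND mask (11/16) → |grid| = 44
step 2: project along y, AND mask (6/16) → |grid| = 16

|visual hull| = 16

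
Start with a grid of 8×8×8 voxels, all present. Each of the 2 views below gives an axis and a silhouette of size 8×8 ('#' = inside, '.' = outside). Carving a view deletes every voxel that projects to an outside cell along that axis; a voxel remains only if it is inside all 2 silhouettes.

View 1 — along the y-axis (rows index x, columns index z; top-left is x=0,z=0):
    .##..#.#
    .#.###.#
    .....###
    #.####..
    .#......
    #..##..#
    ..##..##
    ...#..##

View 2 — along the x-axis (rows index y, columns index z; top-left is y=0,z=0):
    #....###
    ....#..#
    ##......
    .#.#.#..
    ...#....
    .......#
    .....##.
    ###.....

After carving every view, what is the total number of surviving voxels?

67 voxels

initial block: 8^3 = 512
step 1: project along y, AND mask (29/64) → |grid| = 232
step 2: project along x, AND mask (18/64) → |grid| = 67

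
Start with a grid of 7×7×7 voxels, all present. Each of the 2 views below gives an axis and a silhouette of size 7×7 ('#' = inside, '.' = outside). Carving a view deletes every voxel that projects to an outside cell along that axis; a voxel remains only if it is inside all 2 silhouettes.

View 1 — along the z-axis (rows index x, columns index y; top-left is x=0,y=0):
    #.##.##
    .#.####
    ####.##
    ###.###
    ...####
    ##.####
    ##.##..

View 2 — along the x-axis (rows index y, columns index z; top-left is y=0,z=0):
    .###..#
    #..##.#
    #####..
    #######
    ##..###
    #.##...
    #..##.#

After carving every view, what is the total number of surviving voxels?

voxel count = 164

full grid |V| = 343
[1] z-view keeps 36 columns → grid now 252
[2] x-view keeps 32 columns → grid now 164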